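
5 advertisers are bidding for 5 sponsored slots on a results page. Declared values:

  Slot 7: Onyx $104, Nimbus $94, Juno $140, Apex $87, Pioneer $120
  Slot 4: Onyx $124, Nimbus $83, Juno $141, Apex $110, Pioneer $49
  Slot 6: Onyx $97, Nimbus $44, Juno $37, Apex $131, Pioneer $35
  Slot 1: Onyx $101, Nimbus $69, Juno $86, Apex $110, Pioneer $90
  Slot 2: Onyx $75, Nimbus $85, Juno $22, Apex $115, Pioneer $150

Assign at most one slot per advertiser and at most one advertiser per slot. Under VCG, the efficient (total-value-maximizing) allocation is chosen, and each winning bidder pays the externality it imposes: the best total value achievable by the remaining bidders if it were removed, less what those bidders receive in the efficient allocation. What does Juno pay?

Efficient allocation: Onyx→Slot 1 ($101), Nimbus→Slot 7 ($94), Juno→Slot 4 ($141), Apex→Slot 6 ($131), Pioneer→Slot 2 ($150); total welfare W = $617.
Juno receives Slot 4 at value $141, so the others get W − 141 = $476.
Without Juno: best allocation of the remaining 4 bidders over all 5 slots is Onyx→Slot 4 ($124), Nimbus→Slot 7 ($94), Apex→Slot 6 ($131), Pioneer→Slot 2 ($150), total $499.
VCG payment = (others' best without Juno) − (others' welfare with Juno) = 499 − 476 = $23.

Juno pays $23.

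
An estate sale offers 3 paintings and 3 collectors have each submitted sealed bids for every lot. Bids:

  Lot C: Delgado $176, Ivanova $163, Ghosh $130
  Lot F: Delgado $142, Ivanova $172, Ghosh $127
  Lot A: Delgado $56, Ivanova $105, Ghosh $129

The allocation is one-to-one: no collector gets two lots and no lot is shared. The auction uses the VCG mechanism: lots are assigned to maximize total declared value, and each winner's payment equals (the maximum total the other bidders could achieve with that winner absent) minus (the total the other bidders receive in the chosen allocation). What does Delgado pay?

Efficient allocation: Delgado→Lot C ($176), Ivanova→Lot F ($172), Ghosh→Lot A ($129); total welfare W = $477.
Delgado receives Lot C at value $176, so the others get W − 176 = $301.
Without Delgado: best allocation of the remaining 2 bidders over all 3 lots is Ivanova→Lot F ($172), Ghosh→Lot C ($130), total $302.
VCG payment = (others' best without Delgado) − (others' welfare with Delgado) = 302 − 301 = $1.

Delgado pays $1.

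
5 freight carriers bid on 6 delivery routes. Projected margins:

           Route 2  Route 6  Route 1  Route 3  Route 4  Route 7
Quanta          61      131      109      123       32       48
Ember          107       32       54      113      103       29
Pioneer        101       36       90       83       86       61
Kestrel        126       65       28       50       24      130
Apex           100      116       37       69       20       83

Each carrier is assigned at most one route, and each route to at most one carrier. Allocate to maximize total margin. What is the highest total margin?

Max total: $573k

This is the linear assignment problem.
Optimal: Quanta→Route 3 ($123k), Ember→Route 4 ($103k), Pioneer→Route 2 ($101k), Kestrel→Route 7 ($130k), Apex→Route 6 ($116k) — total 123+103+101+130+116 = $573k.
Swapping Kestrel↔Apex (Kestrel→Route 6 $65k, Apex→Route 7 $83k) loses 98.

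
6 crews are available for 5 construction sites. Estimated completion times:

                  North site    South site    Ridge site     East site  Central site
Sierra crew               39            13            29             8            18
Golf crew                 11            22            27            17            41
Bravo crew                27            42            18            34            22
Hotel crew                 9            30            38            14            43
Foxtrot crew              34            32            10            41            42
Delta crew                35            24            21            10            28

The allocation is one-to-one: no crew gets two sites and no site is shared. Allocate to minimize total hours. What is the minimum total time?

Optimal: Hotel crew→North site (9 hours), Sierra crew→South site (13 hours), Foxtrot crew→Ridge site (10 hours), Delta crew→East site (10 hours), Bravo crew→Central site (22 hours) — total 9+13+10+10+22 = 64 hours.
Row-greedy (each crew in turn takes its cheapest remaining site) gives 109 hours, worse by 45.
Every other assignment is strictly worse.

Minimum total: 64 hours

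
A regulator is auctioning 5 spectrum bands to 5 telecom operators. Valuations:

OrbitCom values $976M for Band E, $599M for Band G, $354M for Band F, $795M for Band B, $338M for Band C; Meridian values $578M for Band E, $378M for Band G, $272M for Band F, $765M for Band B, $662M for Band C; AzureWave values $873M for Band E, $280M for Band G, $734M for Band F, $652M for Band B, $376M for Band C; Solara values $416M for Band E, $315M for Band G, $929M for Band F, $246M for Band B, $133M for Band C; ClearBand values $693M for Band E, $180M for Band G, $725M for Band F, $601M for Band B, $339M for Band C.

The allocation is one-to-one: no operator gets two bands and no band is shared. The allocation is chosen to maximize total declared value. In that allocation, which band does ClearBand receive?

Optimal: OrbitCom→Band G ($599M), Meridian→Band C ($662M), AzureWave→Band E ($873M), Solara→Band F ($929M), ClearBand→Band B ($601M) — total 599+662+873+929+601 = $3664M.
Row-greedy (each operator in turn takes its best remaining band) gives $3129M, worse by 535.
Next-best assignment: OrbitCom→Band G, Meridian→Band C, AzureWave→Band B, Solara→Band F, ClearBand→Band E = $3535M.
ClearBand's own top band is Band F ($725M), but forcing ClearBand→Band F and reassigning the rest optimally gives only $3370M — worse by 294.

ClearBand receives Band B.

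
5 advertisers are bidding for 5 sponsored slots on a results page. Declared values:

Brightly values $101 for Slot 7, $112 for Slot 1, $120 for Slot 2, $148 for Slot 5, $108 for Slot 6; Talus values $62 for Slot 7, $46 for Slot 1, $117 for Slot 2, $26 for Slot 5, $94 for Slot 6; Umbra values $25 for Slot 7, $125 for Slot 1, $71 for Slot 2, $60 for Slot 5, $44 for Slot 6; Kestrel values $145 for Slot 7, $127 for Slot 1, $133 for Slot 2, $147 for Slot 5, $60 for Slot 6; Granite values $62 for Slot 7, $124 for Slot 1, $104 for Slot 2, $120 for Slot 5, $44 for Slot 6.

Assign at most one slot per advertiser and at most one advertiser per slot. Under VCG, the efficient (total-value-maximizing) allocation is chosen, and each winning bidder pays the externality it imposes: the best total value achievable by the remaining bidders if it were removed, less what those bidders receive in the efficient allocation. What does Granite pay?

Granite pays $23.

Efficient allocation: Brightly→Slot 5 ($148), Talus→Slot 6 ($94), Umbra→Slot 1 ($125), Kestrel→Slot 7 ($145), Granite→Slot 2 ($104); total welfare W = $616.
Granite receives Slot 2 at value $104, so the others get W − 104 = $512.
Without Granite: best allocation of the remaining 4 bidders over all 5 slots is Brightly→Slot 5 ($148), Talus→Slot 2 ($117), Umbra→Slot 1 ($125), Kestrel→Slot 7 ($145), total $535.
VCG payment = (others' best without Granite) − (others' welfare with Granite) = 535 − 512 = $23.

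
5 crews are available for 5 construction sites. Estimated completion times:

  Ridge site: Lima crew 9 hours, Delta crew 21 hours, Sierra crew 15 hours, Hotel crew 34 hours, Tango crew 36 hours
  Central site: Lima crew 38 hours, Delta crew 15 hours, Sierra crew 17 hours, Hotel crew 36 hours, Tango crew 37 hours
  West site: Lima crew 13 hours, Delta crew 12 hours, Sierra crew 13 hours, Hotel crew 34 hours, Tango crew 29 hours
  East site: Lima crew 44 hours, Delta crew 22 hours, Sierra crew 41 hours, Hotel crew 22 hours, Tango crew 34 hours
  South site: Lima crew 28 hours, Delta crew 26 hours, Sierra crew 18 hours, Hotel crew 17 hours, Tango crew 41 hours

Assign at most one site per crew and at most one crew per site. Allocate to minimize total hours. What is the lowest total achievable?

Optimal: Lima crew→Ridge site (9 hours), Delta crew→Central site (15 hours), Sierra crew→West site (13 hours), Hotel crew→South site (17 hours), Tango crew→East site (34 hours) — total 9+15+13+17+34 = 88 hours.
Min-entry greedy (repeatedly take the single cheapest remaining cell) gives 89 hours, worse by 1.
No other one-to-one assignment undercuts 88 hours.

Min total: 88 hours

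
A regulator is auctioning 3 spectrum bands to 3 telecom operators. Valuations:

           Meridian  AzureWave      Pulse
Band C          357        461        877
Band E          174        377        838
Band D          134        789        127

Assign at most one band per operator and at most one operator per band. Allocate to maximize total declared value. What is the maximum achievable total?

Max total: $1984M

Optimal: Meridian→Band C ($357M), AzureWave→Band D ($789M), Pulse→Band E ($838M) — total 357+789+838 = $1984M.
Column-greedy (each band in turn goes to its best remaining operator) gives $1388M, worse by 596.
Next-best assignment: Meridian→Band E, AzureWave→Band D, Pulse→Band C = $1840M.
Swapping Pulse↔Meridian (Pulse→Band C $877M, Meridian→Band E $174M) loses 144.
Every other assignment is strictly worse.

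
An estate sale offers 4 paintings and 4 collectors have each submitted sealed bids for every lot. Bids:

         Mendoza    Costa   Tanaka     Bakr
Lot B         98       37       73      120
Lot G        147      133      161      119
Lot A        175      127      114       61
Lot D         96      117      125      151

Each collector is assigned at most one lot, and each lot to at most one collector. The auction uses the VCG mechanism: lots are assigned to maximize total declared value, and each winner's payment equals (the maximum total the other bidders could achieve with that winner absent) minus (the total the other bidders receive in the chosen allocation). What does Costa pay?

Costa pays $31.

Efficient allocation: Mendoza→Lot A ($175), Costa→Lot D ($117), Tanaka→Lot G ($161), Bakr→Lot B ($120); total welfare W = $573.
Costa receives Lot D at value $117, so the others get W − 117 = $456.
Without Costa: best allocation of the remaining 3 bidders over all 4 lots is Mendoza→Lot A ($175), Tanaka→Lot G ($161), Bakr→Lot D ($151), total $487.
VCG payment = (others' best without Costa) − (others' welfare with Costa) = 487 − 456 = $31.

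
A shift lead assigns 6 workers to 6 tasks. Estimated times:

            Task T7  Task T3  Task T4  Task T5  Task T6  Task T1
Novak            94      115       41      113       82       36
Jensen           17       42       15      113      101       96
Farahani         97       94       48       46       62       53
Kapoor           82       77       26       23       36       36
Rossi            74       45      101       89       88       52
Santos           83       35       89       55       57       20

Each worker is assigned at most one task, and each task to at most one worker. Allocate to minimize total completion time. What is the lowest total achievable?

Min total: 205 min

Optimal: Novak→Task T4 (41 min), Jensen→Task T7 (17 min), Farahani→Task T5 (46 min), Kapoor→Task T6 (36 min), Rossi→Task T3 (45 min), Santos→Task T1 (20 min) — total 41+17+46+36+45+20 = 205 min.
Column-greedy (each task in turn goes to its cheapest remaining worker) gives 258 min, worse by 53.
Every other assignment is strictly worse.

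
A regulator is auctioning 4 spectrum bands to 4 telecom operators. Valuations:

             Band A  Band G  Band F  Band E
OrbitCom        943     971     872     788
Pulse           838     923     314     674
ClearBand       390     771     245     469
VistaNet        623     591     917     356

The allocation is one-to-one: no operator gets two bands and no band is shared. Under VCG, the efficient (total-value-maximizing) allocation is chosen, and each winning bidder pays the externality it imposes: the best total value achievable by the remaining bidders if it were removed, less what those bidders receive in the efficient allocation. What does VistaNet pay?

VistaNet pays $84M.

Efficient allocation: OrbitCom→Band E ($788M), Pulse→Band A ($838M), ClearBand→Band G ($771M), VistaNet→Band F ($917M); total welfare W = $3314M.
VistaNet receives Band F at value $917M, so the others get W − 917 = $2397M.
Without VistaNet: best allocation of the remaining 3 bidders over all 4 bands is OrbitCom→Band F ($872M), Pulse→Band A ($838M), ClearBand→Band G ($771M), total $2481M.
VCG payment = (others' best without VistaNet) − (others' welfare with VistaNet) = 2481 − 2397 = $84M.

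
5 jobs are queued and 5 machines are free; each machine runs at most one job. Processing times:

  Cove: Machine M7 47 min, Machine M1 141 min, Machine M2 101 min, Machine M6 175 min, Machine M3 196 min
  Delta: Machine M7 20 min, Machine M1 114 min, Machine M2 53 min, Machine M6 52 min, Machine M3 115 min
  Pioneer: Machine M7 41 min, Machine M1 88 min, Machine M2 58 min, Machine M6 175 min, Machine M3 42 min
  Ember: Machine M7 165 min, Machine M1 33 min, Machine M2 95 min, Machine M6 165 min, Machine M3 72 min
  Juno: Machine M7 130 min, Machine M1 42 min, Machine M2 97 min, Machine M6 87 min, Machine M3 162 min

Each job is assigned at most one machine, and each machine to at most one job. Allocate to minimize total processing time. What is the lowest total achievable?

Optimal: Cove→Machine M7 (47 min), Delta→Machine M2 (53 min), Pioneer→Machine M3 (42 min), Ember→Machine M1 (33 min), Juno→Machine M6 (87 min) — total 47+53+42+33+87 = 262 min.
Min-entry greedy (repeatedly take the single cheapest remaining cell) gives 283 min, worse by 21.
Next-best assignment: Cove→Machine M7, Delta→Machine M6, Pioneer→Machine M2, Ember→Machine M3, Juno→Machine M1 = 271 min.

Minimum total: 262 min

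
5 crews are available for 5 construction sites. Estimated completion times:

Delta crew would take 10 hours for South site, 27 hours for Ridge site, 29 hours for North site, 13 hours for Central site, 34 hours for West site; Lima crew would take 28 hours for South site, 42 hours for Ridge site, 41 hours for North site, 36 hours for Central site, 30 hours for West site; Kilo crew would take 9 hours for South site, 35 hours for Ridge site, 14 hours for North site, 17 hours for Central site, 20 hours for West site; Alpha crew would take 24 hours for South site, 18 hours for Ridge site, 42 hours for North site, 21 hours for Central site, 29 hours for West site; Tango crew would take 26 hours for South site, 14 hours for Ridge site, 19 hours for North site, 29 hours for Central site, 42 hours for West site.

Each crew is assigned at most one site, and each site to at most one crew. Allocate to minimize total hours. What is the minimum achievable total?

Optimal: Delta crew→South site (10 hours), Lima crew→West site (30 hours), Kilo crew→North site (14 hours), Alpha crew→Central site (21 hours), Tango crew→Ridge site (14 hours) — total 10+30+14+21+14 = 89 hours.
Column-greedy (each site in turn goes to its cheapest remaining crew) gives 103 hours, worse by 14.
Swapping Delta crew↔Lima crew (Delta crew→West site 34 hours, Lima crew→South site 28 hours) adds 22.

Minimum total: 89 hours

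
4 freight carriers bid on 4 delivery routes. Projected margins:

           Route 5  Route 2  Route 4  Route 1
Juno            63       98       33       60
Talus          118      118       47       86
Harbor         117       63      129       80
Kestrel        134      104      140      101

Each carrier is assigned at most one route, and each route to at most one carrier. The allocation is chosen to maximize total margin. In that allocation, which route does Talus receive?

Talus receives Route 1.

Optimal: Juno→Route 2 ($98k), Talus→Route 1 ($86k), Harbor→Route 4 ($129k), Kestrel→Route 5 ($134k) — total 98+86+129+134 = $447k.
Max-entry greedy (repeatedly take the single best remaining cell) gives $436k, worse by 11.
No other one-to-one assignment exceeds $447k.
Talus's own top route is Route 5 ($118k), but forcing Talus→Route 5 and reassigning the rest optimally gives only $446k — worse by 1.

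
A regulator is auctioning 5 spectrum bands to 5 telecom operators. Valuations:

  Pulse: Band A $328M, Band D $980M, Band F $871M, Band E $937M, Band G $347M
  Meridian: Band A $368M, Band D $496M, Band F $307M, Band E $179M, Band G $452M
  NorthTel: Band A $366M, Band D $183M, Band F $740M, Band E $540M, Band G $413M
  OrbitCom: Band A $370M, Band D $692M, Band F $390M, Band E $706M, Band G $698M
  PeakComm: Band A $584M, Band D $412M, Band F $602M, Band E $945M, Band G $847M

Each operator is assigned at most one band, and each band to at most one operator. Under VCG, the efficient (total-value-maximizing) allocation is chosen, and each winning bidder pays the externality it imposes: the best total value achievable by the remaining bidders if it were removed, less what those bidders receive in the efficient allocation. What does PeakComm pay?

Efficient allocation: Pulse→Band D ($980M), Meridian→Band A ($368M), NorthTel→Band F ($740M), OrbitCom→Band G ($698M), PeakComm→Band E ($945M); total welfare W = $3731M.
PeakComm receives Band E at value $945M, so the others get W − 945 = $2786M.
Without PeakComm: best allocation of the remaining 4 bidders over all 5 bands is Pulse→Band D ($980M), Meridian→Band G ($452M), NorthTel→Band F ($740M), OrbitCom→Band E ($706M), total $2878M.
VCG payment = (others' best without PeakComm) − (others' welfare with PeakComm) = 2878 − 2786 = $92M.

PeakComm pays $92M.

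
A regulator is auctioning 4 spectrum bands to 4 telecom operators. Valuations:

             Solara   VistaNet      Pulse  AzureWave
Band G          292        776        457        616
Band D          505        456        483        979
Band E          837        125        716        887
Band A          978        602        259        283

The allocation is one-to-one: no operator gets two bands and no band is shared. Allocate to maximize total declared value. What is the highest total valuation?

Optimal: Solara→Band A ($978M), VistaNet→Band G ($776M), Pulse→Band E ($716M), AzureWave→Band D ($979M) — total 978+776+716+979 = $3449M.

Max total: $3449M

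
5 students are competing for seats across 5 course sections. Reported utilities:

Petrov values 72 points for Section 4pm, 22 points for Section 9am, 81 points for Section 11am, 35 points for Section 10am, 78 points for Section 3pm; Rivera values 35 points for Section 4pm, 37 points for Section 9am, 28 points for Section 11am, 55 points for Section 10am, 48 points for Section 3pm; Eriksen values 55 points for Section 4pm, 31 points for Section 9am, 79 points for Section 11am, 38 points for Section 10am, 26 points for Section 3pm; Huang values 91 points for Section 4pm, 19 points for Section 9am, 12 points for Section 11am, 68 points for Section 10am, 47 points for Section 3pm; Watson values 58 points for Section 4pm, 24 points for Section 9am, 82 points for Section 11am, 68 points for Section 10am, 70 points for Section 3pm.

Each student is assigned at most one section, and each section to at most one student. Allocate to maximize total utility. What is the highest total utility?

Optimal: Petrov→Section 3pm (78 points), Rivera→Section 9am (37 points), Eriksen→Section 11am (79 points), Huang→Section 4pm (91 points), Watson→Section 10am (68 points) — total 78+37+79+91+68 = 353 points.
Row-greedy (each student in turn takes its best remaining section) gives 262 points, worse by 91.
Swapping Eriksen↔Petrov (Eriksen→Section 3pm 26 points, Petrov→Section 11am 81 points) loses 50.
No other one-to-one assignment exceeds 353 points.

Max total: 353 points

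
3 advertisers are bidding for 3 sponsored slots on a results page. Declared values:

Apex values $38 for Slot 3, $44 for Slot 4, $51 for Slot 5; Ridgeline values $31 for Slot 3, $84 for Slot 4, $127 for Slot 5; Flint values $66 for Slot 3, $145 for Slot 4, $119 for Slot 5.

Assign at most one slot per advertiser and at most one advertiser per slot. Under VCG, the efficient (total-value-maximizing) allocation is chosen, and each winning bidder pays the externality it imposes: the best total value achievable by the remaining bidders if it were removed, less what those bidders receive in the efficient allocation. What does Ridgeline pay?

Ridgeline pays $13.

Efficient allocation: Apex→Slot 3 ($38), Ridgeline→Slot 5 ($127), Flint→Slot 4 ($145); total welfare W = $310.
Ridgeline receives Slot 5 at value $127, so the others get W − 127 = $183.
Without Ridgeline: best allocation of the remaining 2 bidders over all 3 slots is Apex→Slot 5 ($51), Flint→Slot 4 ($145), total $196.
VCG payment = (others' best without Ridgeline) − (others' welfare with Ridgeline) = 196 − 183 = $13.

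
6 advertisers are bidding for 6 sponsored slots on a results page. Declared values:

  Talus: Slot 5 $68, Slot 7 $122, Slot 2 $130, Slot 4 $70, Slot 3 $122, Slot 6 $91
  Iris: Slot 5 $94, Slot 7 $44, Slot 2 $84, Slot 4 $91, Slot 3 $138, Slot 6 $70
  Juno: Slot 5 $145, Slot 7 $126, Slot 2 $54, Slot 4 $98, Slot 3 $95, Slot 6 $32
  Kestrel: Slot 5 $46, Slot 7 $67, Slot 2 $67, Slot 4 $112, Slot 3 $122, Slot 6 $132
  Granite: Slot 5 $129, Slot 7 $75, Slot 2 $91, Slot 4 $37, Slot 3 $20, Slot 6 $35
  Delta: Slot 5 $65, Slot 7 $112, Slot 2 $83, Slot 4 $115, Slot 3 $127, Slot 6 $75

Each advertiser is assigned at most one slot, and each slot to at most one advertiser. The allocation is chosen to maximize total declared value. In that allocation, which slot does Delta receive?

Optimal: Talus→Slot 2 ($130), Iris→Slot 3 ($138), Juno→Slot 7 ($126), Kestrel→Slot 6 ($132), Granite→Slot 5 ($129), Delta→Slot 4 ($115) — total 130+138+126+132+129+115 = $770.
Row-greedy (each advertiser in turn takes its best remaining slot) gives $735, worse by 35.
Next-best assignment: Talus→Slot 7, Iris→Slot 3, Juno→Slot 5, Kestrel→Slot 6, Granite→Slot 2, Delta→Slot 4 = $743.
Swapping Kestrel↔Delta (Kestrel→Slot 4 $112, Delta→Slot 6 $75) loses 60.
Delta's own top slot is Slot 3 ($127), but forcing Delta→Slot 3 and reassigning the rest optimally gives only $735 — worse by 35.

Delta receives Slot 4.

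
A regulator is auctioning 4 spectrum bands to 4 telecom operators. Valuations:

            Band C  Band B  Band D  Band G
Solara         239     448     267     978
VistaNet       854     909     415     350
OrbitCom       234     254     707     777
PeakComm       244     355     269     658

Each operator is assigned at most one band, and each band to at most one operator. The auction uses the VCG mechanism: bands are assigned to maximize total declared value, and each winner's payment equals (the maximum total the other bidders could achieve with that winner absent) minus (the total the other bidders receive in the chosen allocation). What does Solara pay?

Solara pays $358M.

Efficient allocation: Solara→Band G ($978M), VistaNet→Band C ($854M), OrbitCom→Band D ($707M), PeakComm→Band B ($355M); total welfare W = $2894M.
Solara receives Band G at value $978M, so the others get W − 978 = $1916M.
Without Solara: best allocation of the remaining 3 bidders over all 4 bands is VistaNet→Band B ($909M), OrbitCom→Band D ($707M), PeakComm→Band G ($658M), total $2274M.
VCG payment = (others' best without Solara) − (others' welfare with Solara) = 2274 − 1916 = $358M.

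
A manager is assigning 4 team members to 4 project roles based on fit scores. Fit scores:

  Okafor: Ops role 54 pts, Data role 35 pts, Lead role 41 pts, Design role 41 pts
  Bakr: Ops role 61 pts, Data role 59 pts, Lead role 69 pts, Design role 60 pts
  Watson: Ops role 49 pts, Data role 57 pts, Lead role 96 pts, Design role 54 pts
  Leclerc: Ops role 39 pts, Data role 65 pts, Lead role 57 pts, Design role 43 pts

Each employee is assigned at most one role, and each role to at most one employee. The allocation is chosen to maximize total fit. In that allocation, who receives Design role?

Bakr receives Design role.

This is the linear assignment problem.
Optimal: Okafor→Ops role (54 pts), Bakr→Design role (60 pts), Watson→Lead role (96 pts), Leclerc→Data role (65 pts) — total 54+60+96+65 = 275 pts.
Row-greedy (each employee in turn takes its best remaining role) gives 223 pts, worse by 52.
Next-best assignment: Okafor→Design role, Bakr→Ops role, Watson→Lead role, Leclerc→Data role = 263 pts.
No other one-to-one assignment exceeds 275 pts.
Bakr's own top role is Lead role (69 pts), but forcing Bakr→Lead role and reassigning the rest optimally gives only 242 pts — worse by 33.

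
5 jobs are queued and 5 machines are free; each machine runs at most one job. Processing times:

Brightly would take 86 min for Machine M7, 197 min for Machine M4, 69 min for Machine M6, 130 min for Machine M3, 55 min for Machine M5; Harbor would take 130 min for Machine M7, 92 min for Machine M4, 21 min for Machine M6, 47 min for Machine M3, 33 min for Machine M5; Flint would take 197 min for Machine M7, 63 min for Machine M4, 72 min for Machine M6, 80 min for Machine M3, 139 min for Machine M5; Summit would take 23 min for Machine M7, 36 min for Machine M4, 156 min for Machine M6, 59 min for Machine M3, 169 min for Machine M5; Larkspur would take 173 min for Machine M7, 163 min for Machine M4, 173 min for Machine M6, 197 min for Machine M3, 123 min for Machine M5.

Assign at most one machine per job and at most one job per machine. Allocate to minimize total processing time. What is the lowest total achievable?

Optimal: Brightly→Machine M6 (69 min), Harbor→Machine M3 (47 min), Flint→Machine M4 (63 min), Summit→Machine M7 (23 min), Larkspur→Machine M5 (123 min) — total 69+47+63+23+123 = 325 min.
Column-greedy (each machine in turn goes to its cheapest remaining job) gives 360 min, worse by 35.
Next-best assignment: Brightly→Machine M5, Harbor→Machine M6, Flint→Machine M3, Summit→Machine M7, Larkspur→Machine M4 = 342 min.
Checked against all permutations: 325 min is optimal.

Min total: 325 min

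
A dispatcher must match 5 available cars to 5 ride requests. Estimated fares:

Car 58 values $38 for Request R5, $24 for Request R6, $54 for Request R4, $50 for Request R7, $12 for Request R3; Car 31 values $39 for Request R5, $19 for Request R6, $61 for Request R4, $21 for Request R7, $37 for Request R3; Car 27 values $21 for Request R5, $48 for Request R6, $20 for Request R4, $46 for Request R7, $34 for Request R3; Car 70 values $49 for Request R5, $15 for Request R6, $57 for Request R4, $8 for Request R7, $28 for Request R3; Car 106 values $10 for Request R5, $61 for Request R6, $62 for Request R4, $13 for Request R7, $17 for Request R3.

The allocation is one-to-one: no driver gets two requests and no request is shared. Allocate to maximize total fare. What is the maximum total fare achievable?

Max total: $255

Optimal: Car 58→Request R7 ($50), Car 31→Request R4 ($61), Car 27→Request R3 ($34), Car 70→Request R5 ($49), Car 106→Request R6 ($61) — total 50+61+34+49+61 = $255.
Row-greedy (each driver in turn takes its best remaining request) gives $182, worse by 73.
No other one-to-one assignment exceeds $255.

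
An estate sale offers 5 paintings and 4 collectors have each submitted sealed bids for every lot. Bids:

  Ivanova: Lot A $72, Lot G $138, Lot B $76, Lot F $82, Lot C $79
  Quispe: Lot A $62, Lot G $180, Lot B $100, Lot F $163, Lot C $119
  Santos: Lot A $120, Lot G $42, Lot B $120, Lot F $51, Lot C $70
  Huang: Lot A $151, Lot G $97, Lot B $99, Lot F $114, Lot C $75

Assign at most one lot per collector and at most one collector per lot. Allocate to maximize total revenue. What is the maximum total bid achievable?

Max total: $572

Treat this as an assignment problem: match each collector to one lot.
Optimal: Ivanova→Lot G ($138), Quispe→Lot F ($163), Santos→Lot B ($120), Huang→Lot A ($151) — total 138+163+120+151 = $572.
Column-greedy (each lot in turn goes to its best remaining collector) gives $533, worse by 39.
Checked against all permutations: $572 is optimal.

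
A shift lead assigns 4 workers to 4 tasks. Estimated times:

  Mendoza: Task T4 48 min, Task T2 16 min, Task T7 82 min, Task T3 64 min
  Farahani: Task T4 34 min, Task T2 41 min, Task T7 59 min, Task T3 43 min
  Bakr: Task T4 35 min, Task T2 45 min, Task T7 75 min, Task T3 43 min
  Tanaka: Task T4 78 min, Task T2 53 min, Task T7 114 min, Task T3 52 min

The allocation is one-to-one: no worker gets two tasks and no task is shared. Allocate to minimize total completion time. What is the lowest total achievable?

Min total: 162 min

Optimal: Mendoza→Task T2 (16 min), Farahani→Task T7 (59 min), Bakr→Task T4 (35 min), Tanaka→Task T3 (52 min) — total 16+59+35+52 = 162 min.
Column-greedy (each task in turn goes to its cheapest remaining worker) gives 177 min, worse by 15.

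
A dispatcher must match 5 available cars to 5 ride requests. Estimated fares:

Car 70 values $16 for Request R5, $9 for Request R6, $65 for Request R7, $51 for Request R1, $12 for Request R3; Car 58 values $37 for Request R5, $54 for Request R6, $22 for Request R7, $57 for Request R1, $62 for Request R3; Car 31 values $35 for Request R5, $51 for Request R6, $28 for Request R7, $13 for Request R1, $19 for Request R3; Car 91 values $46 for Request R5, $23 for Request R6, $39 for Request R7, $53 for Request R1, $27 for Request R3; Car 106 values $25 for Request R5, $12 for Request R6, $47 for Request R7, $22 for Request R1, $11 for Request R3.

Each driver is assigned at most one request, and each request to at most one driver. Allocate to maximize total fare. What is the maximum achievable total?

Optimal: Car 70→Request R1 ($51), Car 58→Request R3 ($62), Car 31→Request R6 ($51), Car 91→Request R5 ($46), Car 106→Request R7 ($47) — total 51+62+51+46+47 = $257.
Row-greedy (each driver in turn takes its best remaining request) gives $256, worse by 1.
Next-best assignment: Car 70→Request R7, Car 58→Request R3, Car 31→Request R6, Car 91→Request R1, Car 106→Request R5 = $256.

Max total: $257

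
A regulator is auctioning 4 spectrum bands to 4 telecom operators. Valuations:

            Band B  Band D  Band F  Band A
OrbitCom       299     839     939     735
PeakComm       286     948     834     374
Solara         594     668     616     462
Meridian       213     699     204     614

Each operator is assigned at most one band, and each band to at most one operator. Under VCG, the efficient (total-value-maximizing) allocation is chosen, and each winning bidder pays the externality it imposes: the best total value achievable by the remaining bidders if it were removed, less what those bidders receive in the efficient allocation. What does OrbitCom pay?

OrbitCom pays $22M.

Efficient allocation: OrbitCom→Band F ($939M), PeakComm→Band D ($948M), Solara→Band B ($594M), Meridian→Band A ($614M); total welfare W = $3095M.
OrbitCom receives Band F at value $939M, so the others get W − 939 = $2156M.
Without OrbitCom: best allocation of the remaining 3 bidders over all 4 bands is PeakComm→Band D ($948M), Solara→Band F ($616M), Meridian→Band A ($614M), total $2178M.
VCG payment = (others' best without OrbitCom) − (others' welfare with OrbitCom) = 2178 − 2156 = $22M.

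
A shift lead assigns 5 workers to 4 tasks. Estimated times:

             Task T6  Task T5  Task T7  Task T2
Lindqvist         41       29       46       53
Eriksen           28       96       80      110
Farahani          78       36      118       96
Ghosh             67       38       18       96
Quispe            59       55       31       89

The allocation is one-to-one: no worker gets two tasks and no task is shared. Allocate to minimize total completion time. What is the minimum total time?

Min total: 135 min

Optimal: Eriksen→Task T6 (28 min), Farahani→Task T5 (36 min), Ghosh→Task T7 (18 min), Lindqvist→Task T2 (53 min) — total 28+36+18+53 = 135 min.
Column-greedy (each task in turn goes to its cheapest remaining worker) gives 164 min, worse by 29.
Next-best assignment: Eriksen→Task T6, Farahani→Task T5, Quispe→Task T7, Lindqvist→Task T2 = 148 min.
Swapping Eriksen↔Lindqvist (Eriksen→Task T2 110 min, Lindqvist→Task T6 41 min) adds 70.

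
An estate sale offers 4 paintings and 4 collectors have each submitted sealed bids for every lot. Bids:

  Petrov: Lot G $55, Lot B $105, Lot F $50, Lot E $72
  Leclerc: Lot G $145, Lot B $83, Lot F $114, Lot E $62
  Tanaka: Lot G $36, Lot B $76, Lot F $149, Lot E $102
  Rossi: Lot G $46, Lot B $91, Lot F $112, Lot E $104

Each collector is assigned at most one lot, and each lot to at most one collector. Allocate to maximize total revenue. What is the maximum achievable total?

Treat this as an assignment problem: match each collector to one lot.
Optimal: Petrov→Lot B ($105), Leclerc→Lot G ($145), Tanaka→Lot F ($149), Rossi→Lot E ($104) — total 105+145+149+104 = $503.
Every other assignment is strictly worse.

Max total: $503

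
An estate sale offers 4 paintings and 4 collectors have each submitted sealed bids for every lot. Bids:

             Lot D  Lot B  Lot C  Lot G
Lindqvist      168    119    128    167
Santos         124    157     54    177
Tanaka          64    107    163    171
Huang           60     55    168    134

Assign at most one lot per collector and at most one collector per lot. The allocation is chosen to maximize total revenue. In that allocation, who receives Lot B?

Optimal: Lindqvist→Lot D ($168), Santos→Lot B ($157), Tanaka→Lot G ($171), Huang→Lot C ($168) — total 168+157+171+168 = $664.
Max-entry greedy (repeatedly take the single best remaining cell) gives $620, worse by 44.
Next-best assignment: Lindqvist→Lot D, Santos→Lot B, Tanaka→Lot C, Huang→Lot G = $622.
Checked against all permutations: $664 is optimal.
Santos's own top lot is Lot G ($177), but forcing Santos→Lot G and reassigning the rest optimally gives only $620 — worse by 44.

Santos receives Lot B.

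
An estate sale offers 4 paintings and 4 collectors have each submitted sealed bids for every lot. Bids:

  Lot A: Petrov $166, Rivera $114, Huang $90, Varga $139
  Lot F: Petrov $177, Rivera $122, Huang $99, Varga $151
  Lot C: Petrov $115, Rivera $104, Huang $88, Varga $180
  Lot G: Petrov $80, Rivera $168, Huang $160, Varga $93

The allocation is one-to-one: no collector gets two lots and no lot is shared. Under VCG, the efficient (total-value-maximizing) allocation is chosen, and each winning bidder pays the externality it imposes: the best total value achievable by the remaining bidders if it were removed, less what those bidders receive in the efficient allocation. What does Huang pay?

Efficient allocation: Petrov→Lot F ($177), Rivera→Lot A ($114), Huang→Lot G ($160), Varga→Lot C ($180); total welfare W = $631.
Huang receives Lot G at value $160, so the others get W − 160 = $471.
Without Huang: best allocation of the remaining 3 bidders over all 4 lots is Petrov→Lot F ($177), Rivera→Lot G ($168), Varga→Lot C ($180), total $525.
VCG payment = (others' best without Huang) − (others' welfare with Huang) = 525 − 471 = $54.

Huang pays $54.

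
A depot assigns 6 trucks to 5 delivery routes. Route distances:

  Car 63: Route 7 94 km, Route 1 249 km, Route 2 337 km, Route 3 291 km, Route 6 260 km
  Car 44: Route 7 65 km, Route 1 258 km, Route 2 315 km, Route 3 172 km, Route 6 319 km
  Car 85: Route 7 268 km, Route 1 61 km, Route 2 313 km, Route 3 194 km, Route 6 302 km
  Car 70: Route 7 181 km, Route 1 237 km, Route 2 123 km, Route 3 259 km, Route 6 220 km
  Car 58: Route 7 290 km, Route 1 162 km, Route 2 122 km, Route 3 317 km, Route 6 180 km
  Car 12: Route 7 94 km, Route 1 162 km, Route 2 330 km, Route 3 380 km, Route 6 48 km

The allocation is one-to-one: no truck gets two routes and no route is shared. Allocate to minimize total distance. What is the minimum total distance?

Optimal: Car 63→Route 7 (94 km), Car 85→Route 1 (61 km), Car 58→Route 2 (122 km), Car 44→Route 3 (172 km), Car 12→Route 6 (48 km) — total 94+61+122+172+48 = 497 km.
Row-greedy (each truck in turn takes its cheapest remaining route) gives 630 km, worse by 133.

Minimum total: 497 km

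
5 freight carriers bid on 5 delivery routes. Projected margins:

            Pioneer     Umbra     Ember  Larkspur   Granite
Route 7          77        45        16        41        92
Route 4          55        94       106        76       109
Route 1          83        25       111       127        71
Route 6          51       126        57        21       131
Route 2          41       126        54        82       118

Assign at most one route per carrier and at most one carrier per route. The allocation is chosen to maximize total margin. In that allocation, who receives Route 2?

Optimal: Pioneer→Route 7 ($77k), Umbra→Route 2 ($126k), Ember→Route 4 ($106k), Larkspur→Route 1 ($127k), Granite→Route 6 ($131k) — total 77+126+106+127+131 = $567k.
Column-greedy (each route in turn goes to its best remaining carrier) gives $492k, worse by 75.
Next-best assignment: Pioneer→Route 7, Umbra→Route 6, Ember→Route 4, Larkspur→Route 1, Granite→Route 2 = $554k.
Swapping Granite↔Ember (Granite→Route 4 $109k, Ember→Route 6 $57k) loses 71.
No other one-to-one assignment exceeds $567k.
Umbra's own top route is Route 6 ($126k), but forcing Umbra→Route 6 and reassigning the rest optimally gives only $554k — worse by 13.

Umbra receives Route 2.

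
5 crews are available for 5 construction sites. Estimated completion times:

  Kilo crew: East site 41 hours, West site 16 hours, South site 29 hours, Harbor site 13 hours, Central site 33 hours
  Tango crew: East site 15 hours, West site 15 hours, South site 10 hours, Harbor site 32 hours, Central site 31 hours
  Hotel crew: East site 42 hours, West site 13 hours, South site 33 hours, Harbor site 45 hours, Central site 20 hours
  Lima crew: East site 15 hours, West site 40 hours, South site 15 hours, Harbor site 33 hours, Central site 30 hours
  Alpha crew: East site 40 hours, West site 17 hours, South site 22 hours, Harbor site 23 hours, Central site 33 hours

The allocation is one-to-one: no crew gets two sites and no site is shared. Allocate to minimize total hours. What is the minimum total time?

Minimum total: 75 hours

This is the linear assignment problem.
Optimal: Kilo crew→Harbor site (13 hours), Tango crew→South site (10 hours), Hotel crew→Central site (20 hours), Lima crew→East site (15 hours), Alpha crew→West site (17 hours) — total 13+10+20+15+17 = 75 hours.
Min-entry greedy (repeatedly take the single cheapest remaining cell) gives 84 hours, worse by 9.
Next-best assignment: Kilo crew→Harbor site, Tango crew→East site, Hotel crew→Central site, Lima crew→South site, Alpha crew→West site = 80 hours.
Every other assignment is strictly worse.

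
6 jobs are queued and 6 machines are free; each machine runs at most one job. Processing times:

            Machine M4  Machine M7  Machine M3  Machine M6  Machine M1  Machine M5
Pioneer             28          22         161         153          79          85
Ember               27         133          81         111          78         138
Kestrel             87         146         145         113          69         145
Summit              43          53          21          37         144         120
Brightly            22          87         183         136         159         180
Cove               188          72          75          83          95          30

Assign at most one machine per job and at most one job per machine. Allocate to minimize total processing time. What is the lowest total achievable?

Optimal: Pioneer→Machine M7 (22 min), Ember→Machine M3 (81 min), Kestrel→Machine M1 (69 min), Summit→Machine M6 (37 min), Brightly→Machine M4 (22 min), Cove→Machine M5 (30 min) — total 22+81+69+37+22+30 = 261 min.
Min-entry greedy (repeatedly take the single cheapest remaining cell) gives 275 min, worse by 14.
Every other assignment is strictly worse.

Min total: 261 min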